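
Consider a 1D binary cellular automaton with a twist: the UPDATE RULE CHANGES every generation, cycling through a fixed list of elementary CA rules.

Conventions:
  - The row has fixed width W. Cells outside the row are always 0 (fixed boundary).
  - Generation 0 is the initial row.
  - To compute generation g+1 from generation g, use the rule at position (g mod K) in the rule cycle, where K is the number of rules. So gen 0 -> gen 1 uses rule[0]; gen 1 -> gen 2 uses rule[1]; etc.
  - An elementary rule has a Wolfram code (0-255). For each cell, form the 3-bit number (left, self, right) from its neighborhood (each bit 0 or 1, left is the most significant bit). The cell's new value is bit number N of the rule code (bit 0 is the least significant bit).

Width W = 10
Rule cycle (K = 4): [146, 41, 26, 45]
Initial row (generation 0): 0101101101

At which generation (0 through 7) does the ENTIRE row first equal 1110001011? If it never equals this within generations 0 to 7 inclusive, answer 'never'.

Answer: never

Derivation:
Gen 0: 0101101101
Gen 1 (rule 146): 1000000000
Gen 2 (rule 41): 0011111111
Gen 3 (rule 26): 0110000000
Gen 4 (rule 45): 0100111111
Gen 5 (rule 146): 1011011110
Gen 6 (rule 41): 0110110000
Gen 7 (rule 26): 1100101000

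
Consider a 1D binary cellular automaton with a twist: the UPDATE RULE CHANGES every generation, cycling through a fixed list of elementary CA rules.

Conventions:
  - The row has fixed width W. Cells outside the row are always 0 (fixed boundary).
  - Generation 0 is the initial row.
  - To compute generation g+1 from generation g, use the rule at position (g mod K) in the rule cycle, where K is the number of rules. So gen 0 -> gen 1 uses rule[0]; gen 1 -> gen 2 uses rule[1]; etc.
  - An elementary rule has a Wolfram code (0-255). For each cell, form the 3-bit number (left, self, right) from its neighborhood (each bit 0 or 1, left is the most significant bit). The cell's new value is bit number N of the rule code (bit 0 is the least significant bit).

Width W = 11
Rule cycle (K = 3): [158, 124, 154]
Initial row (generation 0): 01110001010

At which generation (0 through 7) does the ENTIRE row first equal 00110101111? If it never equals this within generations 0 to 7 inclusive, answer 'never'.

Gen 0: 01110001010
Gen 1 (rule 158): 11101011011
Gen 2 (rule 124): 10111111111
Gen 3 (rule 154): 00111111110
Gen 4 (rule 158): 01111111101
Gen 5 (rule 124): 01000000111
Gen 6 (rule 154): 10100001110
Gen 7 (rule 158): 10110011101

Answer: never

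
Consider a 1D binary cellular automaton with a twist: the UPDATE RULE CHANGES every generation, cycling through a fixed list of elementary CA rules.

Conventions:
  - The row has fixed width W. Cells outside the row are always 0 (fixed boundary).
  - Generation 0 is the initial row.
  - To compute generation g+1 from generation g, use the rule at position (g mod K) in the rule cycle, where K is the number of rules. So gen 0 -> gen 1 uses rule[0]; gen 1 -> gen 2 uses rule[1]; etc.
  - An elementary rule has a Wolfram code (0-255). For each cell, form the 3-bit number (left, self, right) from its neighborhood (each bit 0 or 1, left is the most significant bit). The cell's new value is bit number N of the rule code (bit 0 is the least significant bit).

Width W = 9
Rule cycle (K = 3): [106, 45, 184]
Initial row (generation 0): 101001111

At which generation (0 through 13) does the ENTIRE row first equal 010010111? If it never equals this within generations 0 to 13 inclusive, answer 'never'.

Gen 0: 101001111
Gen 1 (rule 106): 010011001
Gen 2 (rule 45): 010010001
Gen 3 (rule 184): 001001000
Gen 4 (rule 106): 010010000
Gen 5 (rule 45): 010010111
Gen 6 (rule 184): 001001110
Gen 7 (rule 106): 010011010
Gen 8 (rule 45): 010010110
Gen 9 (rule 184): 001001101
Gen 10 (rule 106): 010011110
Gen 11 (rule 45): 010010000
Gen 12 (rule 184): 001001000
Gen 13 (rule 106): 010010000

Answer: 5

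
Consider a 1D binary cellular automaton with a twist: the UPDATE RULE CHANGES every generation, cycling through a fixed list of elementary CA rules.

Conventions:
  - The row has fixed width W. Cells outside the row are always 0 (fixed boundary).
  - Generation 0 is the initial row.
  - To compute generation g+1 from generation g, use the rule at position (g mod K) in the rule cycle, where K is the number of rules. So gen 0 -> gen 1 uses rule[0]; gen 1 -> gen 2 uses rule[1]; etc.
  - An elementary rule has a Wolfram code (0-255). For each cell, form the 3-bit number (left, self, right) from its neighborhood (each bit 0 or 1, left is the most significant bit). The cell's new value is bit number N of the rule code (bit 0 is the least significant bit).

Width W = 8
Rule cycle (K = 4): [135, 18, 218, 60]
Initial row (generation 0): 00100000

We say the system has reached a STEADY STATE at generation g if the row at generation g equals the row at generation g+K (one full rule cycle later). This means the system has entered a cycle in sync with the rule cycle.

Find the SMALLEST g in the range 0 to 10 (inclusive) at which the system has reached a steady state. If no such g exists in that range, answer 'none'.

Gen 0: 00100000
Gen 1 (rule 135): 11101111
Gen 2 (rule 18): 00000000
Gen 3 (rule 218): 00000000
Gen 4 (rule 60): 00000000
Gen 5 (rule 135): 11111111
Gen 6 (rule 18): 00000000
Gen 7 (rule 218): 00000000
Gen 8 (rule 60): 00000000
Gen 9 (rule 135): 11111111
Gen 10 (rule 18): 00000000
Gen 11 (rule 218): 00000000
Gen 12 (rule 60): 00000000
Gen 13 (rule 135): 11111111
Gen 14 (rule 18): 00000000

Answer: 2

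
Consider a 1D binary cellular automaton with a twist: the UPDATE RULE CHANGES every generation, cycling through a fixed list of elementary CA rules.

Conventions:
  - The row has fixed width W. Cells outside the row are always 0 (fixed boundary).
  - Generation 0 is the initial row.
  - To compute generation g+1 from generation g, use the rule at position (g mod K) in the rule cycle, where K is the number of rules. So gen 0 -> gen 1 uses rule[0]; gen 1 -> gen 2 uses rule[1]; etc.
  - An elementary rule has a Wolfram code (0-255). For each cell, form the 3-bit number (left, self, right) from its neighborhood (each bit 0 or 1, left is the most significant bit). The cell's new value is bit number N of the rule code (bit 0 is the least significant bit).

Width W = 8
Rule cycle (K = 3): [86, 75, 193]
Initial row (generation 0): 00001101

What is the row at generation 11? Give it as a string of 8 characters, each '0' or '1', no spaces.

Gen 0: 00001101
Gen 1 (rule 86): 00010101
Gen 2 (rule 75): 11100000
Gen 3 (rule 193): 01101111
Gen 4 (rule 86): 10100001
Gen 5 (rule 75): 00001110
Gen 6 (rule 193): 11100110
Gen 7 (rule 86): 00111011
Gen 8 (rule 75): 11101011
Gen 9 (rule 193): 01100001
Gen 10 (rule 86): 10110011
Gen 11 (rule 75): 00110111

Answer: 00110111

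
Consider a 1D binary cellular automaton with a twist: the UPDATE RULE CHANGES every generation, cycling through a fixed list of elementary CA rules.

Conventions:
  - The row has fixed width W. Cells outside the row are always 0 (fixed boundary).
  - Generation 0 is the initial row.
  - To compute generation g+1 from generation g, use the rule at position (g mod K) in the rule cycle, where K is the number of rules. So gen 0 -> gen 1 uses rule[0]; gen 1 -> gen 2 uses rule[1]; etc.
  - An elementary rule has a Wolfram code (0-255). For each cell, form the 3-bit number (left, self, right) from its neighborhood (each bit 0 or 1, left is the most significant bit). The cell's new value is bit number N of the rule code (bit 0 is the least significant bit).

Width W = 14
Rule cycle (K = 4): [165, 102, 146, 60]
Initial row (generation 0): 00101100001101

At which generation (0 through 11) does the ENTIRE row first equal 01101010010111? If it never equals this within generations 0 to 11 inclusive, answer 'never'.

Gen 0: 00101100001101
Gen 1 (rule 165): 10110001100011
Gen 2 (rule 102): 11010010100101
Gen 3 (rule 146): 00001100011000
Gen 4 (rule 60): 00001010010100
Gen 5 (rule 165): 11101110011101
Gen 6 (rule 102): 00110010100111
Gen 7 (rule 146): 01001100011010
Gen 8 (rule 60): 01101010010111
Gen 9 (rule 165): 00011110011010
Gen 10 (rule 102): 00100010101110
Gen 11 (rule 146): 01010100000101

Answer: 8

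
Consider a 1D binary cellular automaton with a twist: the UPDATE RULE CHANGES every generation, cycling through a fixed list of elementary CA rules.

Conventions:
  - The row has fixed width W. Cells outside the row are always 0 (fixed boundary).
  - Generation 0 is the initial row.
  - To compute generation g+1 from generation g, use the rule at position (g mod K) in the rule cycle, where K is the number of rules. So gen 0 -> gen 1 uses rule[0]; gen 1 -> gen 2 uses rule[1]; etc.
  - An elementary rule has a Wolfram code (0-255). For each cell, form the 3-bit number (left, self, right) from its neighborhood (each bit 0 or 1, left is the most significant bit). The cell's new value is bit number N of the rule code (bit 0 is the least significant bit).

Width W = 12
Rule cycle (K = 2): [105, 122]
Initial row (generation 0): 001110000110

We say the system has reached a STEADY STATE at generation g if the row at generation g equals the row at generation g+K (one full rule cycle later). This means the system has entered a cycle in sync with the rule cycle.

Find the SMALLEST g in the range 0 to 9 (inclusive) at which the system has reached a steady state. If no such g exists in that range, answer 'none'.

Gen 0: 001110000110
Gen 1 (rule 105): 101010110110
Gen 2 (rule 122): 010101111111
Gen 3 (rule 105): 001011000001
Gen 4 (rule 122): 010111100010
Gen 5 (rule 105): 001100101000
Gen 6 (rule 122): 011111010100
Gen 7 (rule 105): 010001101001
Gen 8 (rule 122): 101011110110
Gen 9 (rule 105): 010110011110
Gen 10 (rule 122): 101111110011
Gen 11 (rule 105): 011000010011

Answer: none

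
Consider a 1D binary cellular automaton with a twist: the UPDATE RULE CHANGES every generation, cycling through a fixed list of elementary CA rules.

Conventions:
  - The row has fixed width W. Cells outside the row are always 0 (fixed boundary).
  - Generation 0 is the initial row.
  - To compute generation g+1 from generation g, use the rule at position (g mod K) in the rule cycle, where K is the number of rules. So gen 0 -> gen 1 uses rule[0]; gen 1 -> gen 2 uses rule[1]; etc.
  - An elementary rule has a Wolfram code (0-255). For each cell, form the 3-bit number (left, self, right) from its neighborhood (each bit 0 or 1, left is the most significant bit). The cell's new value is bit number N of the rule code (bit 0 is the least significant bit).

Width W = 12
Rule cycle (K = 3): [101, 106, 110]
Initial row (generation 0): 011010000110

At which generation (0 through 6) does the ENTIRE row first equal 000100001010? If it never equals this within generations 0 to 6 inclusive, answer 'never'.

Answer: 5

Derivation:
Gen 0: 011010000110
Gen 1 (rule 101): 001110110010
Gen 2 (rule 106): 011011110100
Gen 3 (rule 110): 111110011100
Gen 4 (rule 101): 000010000101
Gen 5 (rule 106): 000100001010
Gen 6 (rule 110): 001100011110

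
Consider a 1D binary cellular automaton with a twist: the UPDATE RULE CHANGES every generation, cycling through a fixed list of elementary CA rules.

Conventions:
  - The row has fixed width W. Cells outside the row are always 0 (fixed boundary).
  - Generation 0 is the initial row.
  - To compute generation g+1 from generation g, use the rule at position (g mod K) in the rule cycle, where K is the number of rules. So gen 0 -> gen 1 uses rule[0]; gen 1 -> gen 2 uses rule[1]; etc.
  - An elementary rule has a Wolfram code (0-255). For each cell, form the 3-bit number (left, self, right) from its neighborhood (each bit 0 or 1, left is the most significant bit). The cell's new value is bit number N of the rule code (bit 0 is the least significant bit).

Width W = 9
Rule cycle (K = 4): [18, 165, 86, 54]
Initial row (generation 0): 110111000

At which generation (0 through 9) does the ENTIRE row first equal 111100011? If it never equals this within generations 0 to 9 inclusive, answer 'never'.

Gen 0: 110111000
Gen 1 (rule 18): 000000100
Gen 2 (rule 165): 111110101
Gen 3 (rule 86): 000010101
Gen 4 (rule 54): 000111111
Gen 5 (rule 18): 001000000
Gen 6 (rule 165): 101011111
Gen 7 (rule 86): 101000001
Gen 8 (rule 54): 111100011
Gen 9 (rule 18): 000010100

Answer: 8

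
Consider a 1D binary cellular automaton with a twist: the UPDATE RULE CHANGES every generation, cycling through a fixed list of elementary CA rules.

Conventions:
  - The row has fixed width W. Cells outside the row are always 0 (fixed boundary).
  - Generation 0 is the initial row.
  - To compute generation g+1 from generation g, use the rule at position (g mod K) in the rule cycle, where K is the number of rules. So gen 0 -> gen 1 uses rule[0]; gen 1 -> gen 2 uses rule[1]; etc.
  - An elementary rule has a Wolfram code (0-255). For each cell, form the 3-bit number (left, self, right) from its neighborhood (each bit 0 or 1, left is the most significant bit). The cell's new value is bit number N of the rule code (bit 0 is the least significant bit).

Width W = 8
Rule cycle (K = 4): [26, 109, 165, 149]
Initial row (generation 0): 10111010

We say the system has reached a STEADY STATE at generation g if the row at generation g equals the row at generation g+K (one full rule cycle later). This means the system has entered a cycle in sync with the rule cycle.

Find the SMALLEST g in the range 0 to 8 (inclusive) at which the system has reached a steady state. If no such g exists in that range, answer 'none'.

Gen 0: 10111010
Gen 1 (rule 26): 00100001
Gen 2 (rule 109): 10101101
Gen 3 (rule 165): 11110011
Gen 4 (rule 149): 01101000
Gen 5 (rule 26): 11000100
Gen 6 (rule 109): 11010101
Gen 7 (rule 165): 00111111
Gen 8 (rule 149): 10011110
Gen 9 (rule 26): 01110001
Gen 10 (rule 109): 01010101
Gen 11 (rule 165): 01111111
Gen 12 (rule 149): 00111110

Answer: none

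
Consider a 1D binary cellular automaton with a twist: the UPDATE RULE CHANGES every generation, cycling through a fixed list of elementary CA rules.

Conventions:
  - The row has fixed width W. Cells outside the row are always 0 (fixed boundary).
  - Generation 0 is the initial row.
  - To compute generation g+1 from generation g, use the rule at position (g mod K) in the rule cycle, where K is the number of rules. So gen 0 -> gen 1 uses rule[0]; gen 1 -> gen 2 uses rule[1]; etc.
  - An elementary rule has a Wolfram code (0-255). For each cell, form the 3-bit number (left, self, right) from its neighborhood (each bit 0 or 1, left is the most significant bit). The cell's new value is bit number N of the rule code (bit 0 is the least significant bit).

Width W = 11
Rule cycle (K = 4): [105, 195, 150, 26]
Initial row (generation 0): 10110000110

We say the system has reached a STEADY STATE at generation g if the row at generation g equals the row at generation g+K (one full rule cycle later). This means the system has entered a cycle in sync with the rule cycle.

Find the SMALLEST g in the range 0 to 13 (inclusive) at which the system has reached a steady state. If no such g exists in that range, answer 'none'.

Answer: none

Derivation:
Gen 0: 10110000110
Gen 1 (rule 105): 01110110110
Gen 2 (rule 195): 10110010010
Gen 3 (rule 150): 10001111111
Gen 4 (rule 26): 01011000000
Gen 5 (rule 105): 00111011111
Gen 6 (rule 195): 11011001111
Gen 7 (rule 150): 00000110110
Gen 8 (rule 26): 00001100101
Gen 9 (rule 105): 11101100010
Gen 10 (rule 195): 01100101100
Gen 11 (rule 150): 10011100010
Gen 12 (rule 26): 01110010101
Gen 13 (rule 105): 01010001010
Gen 14 (rule 195): 10000110000
Gen 15 (rule 150): 11001001000
Gen 16 (rule 26): 10110110100
Gen 17 (rule 105): 01111111001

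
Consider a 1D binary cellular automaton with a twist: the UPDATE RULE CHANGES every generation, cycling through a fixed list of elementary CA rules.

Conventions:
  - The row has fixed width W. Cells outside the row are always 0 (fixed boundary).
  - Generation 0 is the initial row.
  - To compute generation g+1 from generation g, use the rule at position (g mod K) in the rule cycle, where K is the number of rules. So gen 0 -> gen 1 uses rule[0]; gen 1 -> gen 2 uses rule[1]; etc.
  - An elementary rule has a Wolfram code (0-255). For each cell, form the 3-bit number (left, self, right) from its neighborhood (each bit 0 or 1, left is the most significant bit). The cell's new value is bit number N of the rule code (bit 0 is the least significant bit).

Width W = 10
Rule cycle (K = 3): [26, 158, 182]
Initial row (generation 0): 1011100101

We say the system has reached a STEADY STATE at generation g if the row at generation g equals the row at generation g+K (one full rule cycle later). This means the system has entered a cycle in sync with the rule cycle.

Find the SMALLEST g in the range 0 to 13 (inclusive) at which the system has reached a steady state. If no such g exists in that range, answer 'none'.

Answer: none

Derivation:
Gen 0: 1011100101
Gen 1 (rule 26): 0010011000
Gen 2 (rule 158): 0111110100
Gen 3 (rule 182): 1011101110
Gen 4 (rule 26): 0010001001
Gen 5 (rule 158): 0111011111
Gen 6 (rule 182): 1010101110
Gen 7 (rule 26): 0000001001
Gen 8 (rule 158): 0000011111
Gen 9 (rule 182): 0000101110
Gen 10 (rule 26): 0001001001
Gen 11 (rule 158): 0011111111
Gen 12 (rule 182): 0101111110
Gen 13 (rule 26): 1001000001
Gen 14 (rule 158): 1111100011
Gen 15 (rule 182): 0111010100
Gen 16 (rule 26): 1100000010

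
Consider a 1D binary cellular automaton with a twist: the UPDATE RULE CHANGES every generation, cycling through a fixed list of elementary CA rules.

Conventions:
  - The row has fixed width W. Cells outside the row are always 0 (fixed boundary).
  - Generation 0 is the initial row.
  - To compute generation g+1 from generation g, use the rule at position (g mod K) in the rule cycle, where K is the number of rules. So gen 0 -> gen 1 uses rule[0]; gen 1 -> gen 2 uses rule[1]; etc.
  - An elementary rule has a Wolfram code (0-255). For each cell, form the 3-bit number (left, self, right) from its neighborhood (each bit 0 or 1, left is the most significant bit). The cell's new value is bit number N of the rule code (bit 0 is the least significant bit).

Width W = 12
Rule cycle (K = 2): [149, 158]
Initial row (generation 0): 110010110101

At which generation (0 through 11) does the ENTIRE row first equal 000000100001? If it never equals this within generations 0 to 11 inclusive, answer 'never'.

Gen 0: 110010110101
Gen 1 (rule 149): 001010000101
Gen 2 (rule 158): 011011001101
Gen 3 (rule 149): 000000100001
Gen 4 (rule 158): 000001110011
Gen 5 (rule 149): 111100101000
Gen 6 (rule 158): 111011101100
Gen 7 (rule 149): 010001000011
Gen 8 (rule 158): 111011100110
Gen 9 (rule 149): 010001010001
Gen 10 (rule 158): 111011011011
Gen 11 (rule 149): 010000000000

Answer: 3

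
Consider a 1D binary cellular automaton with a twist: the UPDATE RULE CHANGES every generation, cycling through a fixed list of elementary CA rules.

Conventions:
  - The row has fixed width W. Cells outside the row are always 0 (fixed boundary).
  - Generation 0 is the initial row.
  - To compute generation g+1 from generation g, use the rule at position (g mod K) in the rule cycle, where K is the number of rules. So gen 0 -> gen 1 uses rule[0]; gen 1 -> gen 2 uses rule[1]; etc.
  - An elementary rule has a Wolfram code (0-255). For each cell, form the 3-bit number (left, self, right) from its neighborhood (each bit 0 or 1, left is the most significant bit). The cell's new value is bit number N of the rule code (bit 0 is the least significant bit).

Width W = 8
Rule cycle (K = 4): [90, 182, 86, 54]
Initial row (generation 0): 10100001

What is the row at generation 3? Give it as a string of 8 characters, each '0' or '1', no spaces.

Gen 0: 10100001
Gen 1 (rule 90): 00010010
Gen 2 (rule 182): 00111111
Gen 3 (rule 86): 01000001

Answer: 01000001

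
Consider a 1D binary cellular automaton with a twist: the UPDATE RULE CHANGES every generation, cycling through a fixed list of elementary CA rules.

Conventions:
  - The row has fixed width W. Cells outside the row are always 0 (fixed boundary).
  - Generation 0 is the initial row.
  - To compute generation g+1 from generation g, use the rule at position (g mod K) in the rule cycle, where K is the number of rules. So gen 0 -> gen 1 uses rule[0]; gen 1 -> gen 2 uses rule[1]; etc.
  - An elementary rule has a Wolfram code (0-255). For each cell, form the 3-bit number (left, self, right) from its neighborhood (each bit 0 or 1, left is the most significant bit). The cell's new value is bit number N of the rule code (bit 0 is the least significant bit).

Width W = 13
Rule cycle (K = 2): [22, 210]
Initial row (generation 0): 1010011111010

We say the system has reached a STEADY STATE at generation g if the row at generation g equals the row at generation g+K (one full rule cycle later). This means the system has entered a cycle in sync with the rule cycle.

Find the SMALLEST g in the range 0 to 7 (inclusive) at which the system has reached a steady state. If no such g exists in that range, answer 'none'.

Gen 0: 1010011111010
Gen 1 (rule 22): 1011100000011
Gen 2 (rule 210): 0001110000101
Gen 3 (rule 22): 0010001001101
Gen 4 (rule 210): 0101010110100
Gen 5 (rule 22): 1101010000110
Gen 6 (rule 210): 0100001001011
Gen 7 (rule 22): 1110011111000
Gen 8 (rule 210): 0111101111100
Gen 9 (rule 22): 1000000000010

Answer: none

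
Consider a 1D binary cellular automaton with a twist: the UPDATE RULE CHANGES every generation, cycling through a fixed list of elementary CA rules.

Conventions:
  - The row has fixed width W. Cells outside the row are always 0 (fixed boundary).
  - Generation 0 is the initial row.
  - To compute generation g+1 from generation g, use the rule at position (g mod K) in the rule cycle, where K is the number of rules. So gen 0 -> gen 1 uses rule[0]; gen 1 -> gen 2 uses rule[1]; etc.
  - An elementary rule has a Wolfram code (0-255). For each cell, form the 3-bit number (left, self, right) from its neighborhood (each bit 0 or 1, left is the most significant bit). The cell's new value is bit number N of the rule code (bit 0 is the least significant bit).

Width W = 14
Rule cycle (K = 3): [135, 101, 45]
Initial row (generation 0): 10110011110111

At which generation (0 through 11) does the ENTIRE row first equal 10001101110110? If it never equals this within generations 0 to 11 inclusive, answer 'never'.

Answer: 9

Derivation:
Gen 0: 10110011110111
Gen 1 (rule 135): 10000101100010
Gen 2 (rule 101): 10110110101010
Gen 3 (rule 45): 11101101111110
Gen 4 (rule 135): 01000000111100
Gen 5 (rule 101): 01011110000101
Gen 6 (rule 45): 01110000110111
Gen 7 (rule 135): 10100111000010
Gen 8 (rule 101): 11100001011010
Gen 9 (rule 45): 10001101110110
Gen 10 (rule 135): 10110000100000
Gen 11 (rule 101): 11010110101111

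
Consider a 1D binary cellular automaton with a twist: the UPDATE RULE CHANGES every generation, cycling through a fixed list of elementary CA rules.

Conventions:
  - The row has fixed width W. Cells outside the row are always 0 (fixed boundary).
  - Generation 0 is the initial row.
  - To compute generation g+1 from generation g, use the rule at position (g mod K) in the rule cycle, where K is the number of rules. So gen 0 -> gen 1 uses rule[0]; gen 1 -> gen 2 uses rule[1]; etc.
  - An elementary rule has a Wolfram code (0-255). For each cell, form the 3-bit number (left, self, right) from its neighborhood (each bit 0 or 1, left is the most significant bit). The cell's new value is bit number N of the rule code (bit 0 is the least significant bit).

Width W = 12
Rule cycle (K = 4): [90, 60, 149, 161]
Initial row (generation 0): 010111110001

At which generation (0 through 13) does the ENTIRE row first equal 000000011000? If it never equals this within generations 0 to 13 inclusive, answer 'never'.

Answer: never

Derivation:
Gen 0: 010111110001
Gen 1 (rule 90): 100100011010
Gen 2 (rule 60): 110110010111
Gen 3 (rule 149): 000001010010
Gen 4 (rule 161): 111100100000
Gen 5 (rule 90): 100111010000
Gen 6 (rule 60): 110100111000
Gen 7 (rule 149): 000110010111
Gen 8 (rule 161): 110000001010
Gen 9 (rule 90): 111000010001
Gen 10 (rule 60): 100100011001
Gen 11 (rule 149): 110111000101
Gen 12 (rule 161): 001010010010
Gen 13 (rule 90): 010001101101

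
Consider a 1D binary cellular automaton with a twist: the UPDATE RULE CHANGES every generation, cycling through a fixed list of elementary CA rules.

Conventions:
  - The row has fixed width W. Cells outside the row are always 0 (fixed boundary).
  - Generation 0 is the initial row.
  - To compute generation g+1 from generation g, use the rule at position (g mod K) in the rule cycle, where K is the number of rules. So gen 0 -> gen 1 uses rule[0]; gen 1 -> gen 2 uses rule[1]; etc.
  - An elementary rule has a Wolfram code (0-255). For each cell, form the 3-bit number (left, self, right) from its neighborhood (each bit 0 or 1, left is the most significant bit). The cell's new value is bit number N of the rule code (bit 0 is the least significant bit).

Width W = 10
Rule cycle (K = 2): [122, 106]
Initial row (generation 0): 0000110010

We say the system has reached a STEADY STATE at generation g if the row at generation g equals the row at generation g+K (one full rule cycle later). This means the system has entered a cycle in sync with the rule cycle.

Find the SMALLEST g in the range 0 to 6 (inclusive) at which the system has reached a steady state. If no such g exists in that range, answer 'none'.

Gen 0: 0000110010
Gen 1 (rule 122): 0001111101
Gen 2 (rule 106): 0011000110
Gen 3 (rule 122): 0111101111
Gen 4 (rule 106): 1100111001
Gen 5 (rule 122): 1111101110
Gen 6 (rule 106): 1000111010
Gen 7 (rule 122): 0101101101
Gen 8 (rule 106): 1011111110

Answer: none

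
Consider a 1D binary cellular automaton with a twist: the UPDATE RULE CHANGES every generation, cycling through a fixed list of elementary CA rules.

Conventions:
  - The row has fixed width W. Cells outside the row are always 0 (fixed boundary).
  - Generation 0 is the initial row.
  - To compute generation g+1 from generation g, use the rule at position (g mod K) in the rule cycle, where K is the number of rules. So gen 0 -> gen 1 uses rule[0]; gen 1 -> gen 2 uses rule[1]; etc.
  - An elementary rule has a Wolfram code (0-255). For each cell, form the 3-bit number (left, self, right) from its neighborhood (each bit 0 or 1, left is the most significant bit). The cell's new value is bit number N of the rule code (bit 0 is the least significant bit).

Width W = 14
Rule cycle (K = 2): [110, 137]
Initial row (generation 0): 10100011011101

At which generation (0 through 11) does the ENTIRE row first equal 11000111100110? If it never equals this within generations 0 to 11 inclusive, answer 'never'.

Answer: 2

Derivation:
Gen 0: 10100011011101
Gen 1 (rule 110): 11100111110111
Gen 2 (rule 137): 11000111100110
Gen 3 (rule 110): 11001100101110
Gen 4 (rule 137): 10001000001100
Gen 5 (rule 110): 10011000011100
Gen 6 (rule 137): 00010011011001
Gen 7 (rule 110): 00110111111011
Gen 8 (rule 137): 10100111110010
Gen 9 (rule 110): 11101100010110
Gen 10 (rule 137): 11001001000100
Gen 11 (rule 110): 11011011001100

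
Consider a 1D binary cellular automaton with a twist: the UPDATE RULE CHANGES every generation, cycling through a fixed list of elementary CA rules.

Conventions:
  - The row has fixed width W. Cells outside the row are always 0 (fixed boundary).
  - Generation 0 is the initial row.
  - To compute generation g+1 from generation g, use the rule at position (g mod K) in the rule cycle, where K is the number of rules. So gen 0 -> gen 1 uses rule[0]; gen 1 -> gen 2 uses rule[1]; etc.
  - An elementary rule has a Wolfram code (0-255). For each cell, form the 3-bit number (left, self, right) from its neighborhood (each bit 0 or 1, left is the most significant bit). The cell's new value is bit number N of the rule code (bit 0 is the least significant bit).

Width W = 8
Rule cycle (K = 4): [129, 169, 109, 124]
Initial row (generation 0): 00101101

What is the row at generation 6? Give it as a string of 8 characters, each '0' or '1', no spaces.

Answer: 01000001

Derivation:
Gen 0: 00101101
Gen 1 (rule 129): 10000000
Gen 2 (rule 169): 00111111
Gen 3 (rule 109): 10100001
Gen 4 (rule 124): 11110001
Gen 5 (rule 129): 01100100
Gen 6 (rule 169): 01000001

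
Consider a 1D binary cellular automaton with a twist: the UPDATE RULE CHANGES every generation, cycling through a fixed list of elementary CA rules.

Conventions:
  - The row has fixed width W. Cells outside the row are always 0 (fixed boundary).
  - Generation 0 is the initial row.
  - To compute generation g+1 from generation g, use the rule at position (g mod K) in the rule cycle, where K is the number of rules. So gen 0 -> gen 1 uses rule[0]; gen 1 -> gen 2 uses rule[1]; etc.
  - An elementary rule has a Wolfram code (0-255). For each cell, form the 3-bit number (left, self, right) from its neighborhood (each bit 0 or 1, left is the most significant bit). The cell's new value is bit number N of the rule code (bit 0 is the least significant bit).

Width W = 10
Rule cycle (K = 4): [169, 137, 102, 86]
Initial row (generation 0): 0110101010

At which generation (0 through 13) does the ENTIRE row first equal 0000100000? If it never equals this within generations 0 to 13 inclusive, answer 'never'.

Gen 0: 0110101010
Gen 1 (rule 169): 0101010100
Gen 2 (rule 137): 0000000001
Gen 3 (rule 102): 0000000011
Gen 4 (rule 86): 0000000101
Gen 5 (rule 169): 1111110010
Gen 6 (rule 137): 1111100000
Gen 7 (rule 102): 0000100000
Gen 8 (rule 86): 0001110000
Gen 9 (rule 169): 1101100111
Gen 10 (rule 137): 1001000110
Gen 11 (rule 102): 1011001010
Gen 12 (rule 86): 1001111011
Gen 13 (rule 169): 0001110110

Answer: 7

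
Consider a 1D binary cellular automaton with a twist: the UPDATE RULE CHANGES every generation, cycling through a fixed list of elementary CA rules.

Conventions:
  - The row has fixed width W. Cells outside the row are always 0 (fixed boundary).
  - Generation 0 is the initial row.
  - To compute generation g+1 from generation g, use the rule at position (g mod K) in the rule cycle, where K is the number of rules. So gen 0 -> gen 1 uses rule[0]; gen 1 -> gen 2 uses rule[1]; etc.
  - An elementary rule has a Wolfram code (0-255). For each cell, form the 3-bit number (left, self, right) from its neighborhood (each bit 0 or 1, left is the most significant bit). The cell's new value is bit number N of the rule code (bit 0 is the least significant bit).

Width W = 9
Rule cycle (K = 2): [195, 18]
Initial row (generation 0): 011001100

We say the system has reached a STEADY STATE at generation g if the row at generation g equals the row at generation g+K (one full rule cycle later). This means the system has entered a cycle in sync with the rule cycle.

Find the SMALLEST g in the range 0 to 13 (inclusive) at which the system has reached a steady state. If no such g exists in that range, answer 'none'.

Answer: 2

Derivation:
Gen 0: 011001100
Gen 1 (rule 195): 101010101
Gen 2 (rule 18): 000000000
Gen 3 (rule 195): 111111111
Gen 4 (rule 18): 000000000
Gen 5 (rule 195): 111111111
Gen 6 (rule 18): 000000000
Gen 7 (rule 195): 111111111
Gen 8 (rule 18): 000000000
Gen 9 (rule 195): 111111111
Gen 10 (rule 18): 000000000
Gen 11 (rule 195): 111111111
Gen 12 (rule 18): 000000000
Gen 13 (rule 195): 111111111
Gen 14 (rule 18): 000000000
Gen 15 (rule 195): 111111111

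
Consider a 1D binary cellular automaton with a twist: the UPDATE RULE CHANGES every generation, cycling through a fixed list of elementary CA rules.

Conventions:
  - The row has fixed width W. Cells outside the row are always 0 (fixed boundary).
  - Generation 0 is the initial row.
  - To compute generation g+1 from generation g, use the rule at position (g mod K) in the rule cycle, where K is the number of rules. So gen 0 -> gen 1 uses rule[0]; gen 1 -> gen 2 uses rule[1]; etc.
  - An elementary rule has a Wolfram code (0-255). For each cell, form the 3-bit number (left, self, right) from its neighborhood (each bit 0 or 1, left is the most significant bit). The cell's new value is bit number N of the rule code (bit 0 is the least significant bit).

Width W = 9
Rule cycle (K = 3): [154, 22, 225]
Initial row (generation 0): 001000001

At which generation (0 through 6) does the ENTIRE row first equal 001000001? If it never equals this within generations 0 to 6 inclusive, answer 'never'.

Gen 0: 001000001
Gen 1 (rule 154): 010100010
Gen 2 (rule 22): 110110111
Gen 3 (rule 225): 011011011
Gen 4 (rule 154): 110010010
Gen 5 (rule 22): 001111111
Gen 6 (rule 225): 100111111

Answer: 0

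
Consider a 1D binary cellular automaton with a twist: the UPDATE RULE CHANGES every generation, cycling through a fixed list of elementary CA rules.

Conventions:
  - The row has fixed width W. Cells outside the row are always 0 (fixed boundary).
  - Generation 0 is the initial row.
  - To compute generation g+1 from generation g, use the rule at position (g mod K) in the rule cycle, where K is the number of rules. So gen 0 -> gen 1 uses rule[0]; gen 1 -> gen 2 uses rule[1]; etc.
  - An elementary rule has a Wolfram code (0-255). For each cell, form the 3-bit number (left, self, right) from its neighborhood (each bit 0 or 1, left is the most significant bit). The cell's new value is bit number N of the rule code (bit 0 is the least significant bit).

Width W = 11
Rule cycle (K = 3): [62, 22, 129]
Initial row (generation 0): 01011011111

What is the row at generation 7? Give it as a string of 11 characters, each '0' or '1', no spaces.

Gen 0: 01011011111
Gen 1 (rule 62): 11110110000
Gen 2 (rule 22): 00000001000
Gen 3 (rule 129): 11111100011
Gen 4 (rule 62): 10000010110
Gen 5 (rule 22): 11000110001
Gen 6 (rule 129): 00010000100
Gen 7 (rule 62): 00111001110

Answer: 00111001110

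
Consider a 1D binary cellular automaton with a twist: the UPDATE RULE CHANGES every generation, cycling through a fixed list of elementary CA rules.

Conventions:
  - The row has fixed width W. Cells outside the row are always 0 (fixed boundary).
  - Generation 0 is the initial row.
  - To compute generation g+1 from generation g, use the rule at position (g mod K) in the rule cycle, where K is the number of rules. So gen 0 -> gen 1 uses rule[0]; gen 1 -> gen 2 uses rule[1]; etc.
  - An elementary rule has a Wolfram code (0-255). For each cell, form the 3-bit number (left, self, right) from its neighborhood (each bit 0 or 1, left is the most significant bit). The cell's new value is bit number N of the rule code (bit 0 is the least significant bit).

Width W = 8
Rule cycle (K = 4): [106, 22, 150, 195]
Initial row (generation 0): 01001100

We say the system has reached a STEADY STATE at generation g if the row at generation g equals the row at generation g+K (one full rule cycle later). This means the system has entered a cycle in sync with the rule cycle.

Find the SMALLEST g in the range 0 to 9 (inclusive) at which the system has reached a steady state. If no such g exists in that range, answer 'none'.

Answer: none

Derivation:
Gen 0: 01001100
Gen 1 (rule 106): 10011100
Gen 2 (rule 22): 11100010
Gen 3 (rule 150): 01010111
Gen 4 (rule 195): 10000011
Gen 5 (rule 106): 00000111
Gen 6 (rule 22): 00001000
Gen 7 (rule 150): 00011100
Gen 8 (rule 195): 11101101
Gen 9 (rule 106): 10111110
Gen 10 (rule 22): 10000001
Gen 11 (rule 150): 11000011
Gen 12 (rule 195): 01011101
Gen 13 (rule 106): 10110110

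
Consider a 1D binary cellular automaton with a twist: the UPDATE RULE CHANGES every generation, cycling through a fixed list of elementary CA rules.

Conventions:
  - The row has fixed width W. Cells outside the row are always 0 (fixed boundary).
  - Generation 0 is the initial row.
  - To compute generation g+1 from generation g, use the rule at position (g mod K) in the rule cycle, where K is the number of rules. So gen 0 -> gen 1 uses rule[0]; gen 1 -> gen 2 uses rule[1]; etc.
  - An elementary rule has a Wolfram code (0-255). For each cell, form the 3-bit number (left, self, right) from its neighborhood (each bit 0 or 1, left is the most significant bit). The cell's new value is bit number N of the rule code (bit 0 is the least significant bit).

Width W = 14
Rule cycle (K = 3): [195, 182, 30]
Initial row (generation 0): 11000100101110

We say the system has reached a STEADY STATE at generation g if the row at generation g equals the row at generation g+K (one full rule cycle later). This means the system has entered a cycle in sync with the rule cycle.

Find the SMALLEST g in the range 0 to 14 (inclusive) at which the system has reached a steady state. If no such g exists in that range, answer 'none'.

Gen 0: 11000100101110
Gen 1 (rule 195): 01011001000110
Gen 2 (rule 182): 11100111101001
Gen 3 (rule 30): 10011100001111
Gen 4 (rule 195): 00101101110111
Gen 5 (rule 182): 01110010101010
Gen 6 (rule 30): 11001110101011
Gen 7 (rule 195): 01010110000001
Gen 8 (rule 182): 11111001000011
Gen 9 (rule 30): 10000111100110
Gen 10 (rule 195): 00111011101010
Gen 11 (rule 182): 01010101011111
Gen 12 (rule 30): 11010101010000
Gen 13 (rule 195): 01000000000111
Gen 14 (rule 182): 11100000001010
Gen 15 (rule 30): 10010000011011
Gen 16 (rule 195): 00100111101001
Gen 17 (rule 182): 01111011011111

Answer: none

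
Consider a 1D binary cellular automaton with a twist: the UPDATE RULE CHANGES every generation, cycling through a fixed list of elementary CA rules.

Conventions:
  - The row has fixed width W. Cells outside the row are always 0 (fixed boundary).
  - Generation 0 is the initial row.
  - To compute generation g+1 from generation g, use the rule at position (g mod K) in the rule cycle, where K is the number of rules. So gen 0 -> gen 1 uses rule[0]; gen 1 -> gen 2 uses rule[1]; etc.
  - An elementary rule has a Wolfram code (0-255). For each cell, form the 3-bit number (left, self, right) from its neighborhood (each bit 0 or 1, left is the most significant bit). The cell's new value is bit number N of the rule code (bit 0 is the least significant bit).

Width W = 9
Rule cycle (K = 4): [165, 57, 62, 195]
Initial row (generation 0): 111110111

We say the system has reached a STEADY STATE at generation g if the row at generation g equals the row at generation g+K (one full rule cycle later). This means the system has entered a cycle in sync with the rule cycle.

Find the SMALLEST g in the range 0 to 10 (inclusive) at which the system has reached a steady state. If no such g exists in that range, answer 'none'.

Gen 0: 111110111
Gen 1 (rule 165): 011101010
Gen 2 (rule 57): 010010101
Gen 3 (rule 62): 111111111
Gen 4 (rule 195): 011111111
Gen 5 (rule 165): 001111110
Gen 6 (rule 57): 101000001
Gen 7 (rule 62): 111100011
Gen 8 (rule 195): 011101101
Gen 9 (rule 165): 001010011
Gen 10 (rule 57): 100101010
Gen 11 (rule 62): 111111111
Gen 12 (rule 195): 011111111
Gen 13 (rule 165): 001111110
Gen 14 (rule 57): 101000001

Answer: none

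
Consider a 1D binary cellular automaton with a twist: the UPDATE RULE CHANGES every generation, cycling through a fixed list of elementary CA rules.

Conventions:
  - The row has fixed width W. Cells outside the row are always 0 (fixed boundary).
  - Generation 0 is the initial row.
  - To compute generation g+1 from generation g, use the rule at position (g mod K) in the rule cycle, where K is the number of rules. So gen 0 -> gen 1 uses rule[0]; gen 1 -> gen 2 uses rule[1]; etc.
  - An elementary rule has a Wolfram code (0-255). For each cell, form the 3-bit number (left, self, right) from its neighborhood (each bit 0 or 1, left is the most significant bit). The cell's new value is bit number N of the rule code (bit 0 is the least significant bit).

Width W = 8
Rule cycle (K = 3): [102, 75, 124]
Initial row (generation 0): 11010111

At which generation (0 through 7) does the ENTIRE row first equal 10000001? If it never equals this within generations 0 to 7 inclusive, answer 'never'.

Answer: never

Derivation:
Gen 0: 11010111
Gen 1 (rule 102): 01111001
Gen 2 (rule 75): 11001010
Gen 3 (rule 124): 11101111
Gen 4 (rule 102): 00110001
Gen 5 (rule 75): 11110110
Gen 6 (rule 124): 10011111
Gen 7 (rule 102): 10100001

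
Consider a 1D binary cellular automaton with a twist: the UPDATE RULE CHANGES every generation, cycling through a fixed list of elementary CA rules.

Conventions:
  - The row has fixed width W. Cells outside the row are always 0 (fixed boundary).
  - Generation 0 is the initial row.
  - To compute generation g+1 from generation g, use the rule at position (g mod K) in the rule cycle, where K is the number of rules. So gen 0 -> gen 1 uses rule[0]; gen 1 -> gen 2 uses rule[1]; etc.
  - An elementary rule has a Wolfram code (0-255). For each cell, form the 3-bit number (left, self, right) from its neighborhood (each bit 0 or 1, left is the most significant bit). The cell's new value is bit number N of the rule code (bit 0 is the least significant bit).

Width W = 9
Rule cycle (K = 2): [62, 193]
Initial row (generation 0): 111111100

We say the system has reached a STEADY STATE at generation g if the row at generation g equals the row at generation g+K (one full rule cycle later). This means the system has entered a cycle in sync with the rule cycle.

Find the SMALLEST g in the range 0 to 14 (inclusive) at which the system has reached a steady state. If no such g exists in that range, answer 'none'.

Gen 0: 111111100
Gen 1 (rule 62): 100000010
Gen 2 (rule 193): 001111000
Gen 3 (rule 62): 011000100
Gen 4 (rule 193): 001010001
Gen 5 (rule 62): 011111011
Gen 6 (rule 193): 001111001
Gen 7 (rule 62): 011000111
Gen 8 (rule 193): 001010011
Gen 9 (rule 62): 011111110
Gen 10 (rule 193): 001111110
Gen 11 (rule 62): 011000001
Gen 12 (rule 193): 001011100
Gen 13 (rule 62): 011110010
Gen 14 (rule 193): 001110000
Gen 15 (rule 62): 011001000
Gen 16 (rule 193): 001000011

Answer: none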